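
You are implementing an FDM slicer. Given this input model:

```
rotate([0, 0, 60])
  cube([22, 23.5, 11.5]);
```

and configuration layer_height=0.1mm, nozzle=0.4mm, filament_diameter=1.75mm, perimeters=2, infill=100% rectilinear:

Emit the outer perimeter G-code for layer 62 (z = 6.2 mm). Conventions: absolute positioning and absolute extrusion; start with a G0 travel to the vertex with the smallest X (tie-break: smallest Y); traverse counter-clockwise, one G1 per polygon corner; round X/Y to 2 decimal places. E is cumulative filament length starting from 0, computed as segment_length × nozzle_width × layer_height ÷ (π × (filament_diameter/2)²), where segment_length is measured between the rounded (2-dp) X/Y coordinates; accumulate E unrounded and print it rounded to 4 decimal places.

G0 X-20.35 Y11.75 Z6.20
G1 X0.00 Y0.00 E0.3908
G1 X11.00 Y19.05 E0.7566
G1 X-9.35 Y30.80 E1.1474
G1 X-20.35 Y11.75 E1.5132

At z = 6.2 mm: the 22×23.5 cube contributes its full rectangle; (whole slice rotated 60° about Z — lengths, areas and connectivity unchanged). The outline is a single polygon with 4 vertices. Extrusion per mm of travel: 0.4 × 0.1 / (π × 0.875²) = 0.016630. Accumulating E over each segment gives final E = 1.5132.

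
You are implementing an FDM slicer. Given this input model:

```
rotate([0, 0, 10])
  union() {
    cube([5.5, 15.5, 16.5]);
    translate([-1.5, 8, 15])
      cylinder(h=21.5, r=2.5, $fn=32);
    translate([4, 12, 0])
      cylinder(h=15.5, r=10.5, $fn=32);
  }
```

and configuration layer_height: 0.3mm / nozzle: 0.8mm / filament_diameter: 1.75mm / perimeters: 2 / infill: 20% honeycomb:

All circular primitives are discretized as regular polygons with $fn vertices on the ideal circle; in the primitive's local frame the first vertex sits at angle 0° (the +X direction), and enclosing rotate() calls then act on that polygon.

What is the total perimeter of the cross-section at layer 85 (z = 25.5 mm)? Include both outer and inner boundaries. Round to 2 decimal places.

15.68 mm

At z = 25.5 mm: the cube does not reach this height (z outside [0, 16.5]); the cylinder at (-1.5, 8): section is a regular 32-gon, circumradius r=2.5 (perimeter = 2·32·2.500·sin(180°/32) = 15.68 mm); the cylinder at (4, 12) is absent (z outside [0, 15.5]); Combining (union): only the r=2.5 cylinder at (-1.5, 8) is present, so the union is just that shape — boundary = 15.68 mm; (whole slice rotated 10° about Z — lengths, areas and connectivity unchanged). Overall, the cross-section is a single solid region. Total boundary length (outer) = 15.68 mm.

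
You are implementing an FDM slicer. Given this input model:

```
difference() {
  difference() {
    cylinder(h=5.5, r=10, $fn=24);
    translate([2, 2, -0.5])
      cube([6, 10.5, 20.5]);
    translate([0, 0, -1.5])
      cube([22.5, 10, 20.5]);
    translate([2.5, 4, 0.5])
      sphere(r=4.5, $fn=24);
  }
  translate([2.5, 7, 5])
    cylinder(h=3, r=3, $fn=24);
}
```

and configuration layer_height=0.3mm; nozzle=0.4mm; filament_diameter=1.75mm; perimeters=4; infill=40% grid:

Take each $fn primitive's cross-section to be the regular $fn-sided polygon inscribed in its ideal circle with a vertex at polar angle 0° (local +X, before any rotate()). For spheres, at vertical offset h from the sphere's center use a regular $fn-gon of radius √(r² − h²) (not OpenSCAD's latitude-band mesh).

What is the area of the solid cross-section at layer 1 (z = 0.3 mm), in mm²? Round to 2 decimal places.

221.42 mm²

At z = 0.3 mm: the r=10 cylinder gives a regular 24-gon of circumradius 10 (constant along its height) (area = (24/2)·10.000²·sin(360°/24) = 310.58 mm²); the cube at (2, 2) (footprint 6×10.5) is included at this height (area 63.00 mm²); the cube is present — its section is the full 22.5×10 rectangle (area 225.00 mm²); the sphere at (2.5, 4): section is a regular 24-gon, circumradius = √(r²−h²) = √(4.5²−0.2²) = 4.496 (area = (24/2)·4.496²·sin(360°/24) = 62.77 mm²); Subtracting the remaining from the first: starting from the r=10 cylinder (310.58 mm²), the 6×10.5 cube at (2, 2) partially overlaps it — only the 38.09 mm² overlap (of its 63.00 mm²) is removed, clipping the outline; the 22.5×10 cube partially overlaps it — only the 39.55 mm² overlap (of its 225.00 mm²) is removed, clipping the outline; the r=4.5 sphere at (2.5, 4) partially overlaps it — only the 11.51 mm² overlap (of its 62.77 mm²) is removed, clipping the outline — area = 221.42 mm²; the cylinder at (2.5, 7) is not intersected at this z (z outside [5, 8]); After the difference (first − rest): none of the subtracted shapes is present at this height, so the result so far is unchanged — area = 221.42 mm². Overall, the cross-section is a single solid region. Net area = 221.42 mm².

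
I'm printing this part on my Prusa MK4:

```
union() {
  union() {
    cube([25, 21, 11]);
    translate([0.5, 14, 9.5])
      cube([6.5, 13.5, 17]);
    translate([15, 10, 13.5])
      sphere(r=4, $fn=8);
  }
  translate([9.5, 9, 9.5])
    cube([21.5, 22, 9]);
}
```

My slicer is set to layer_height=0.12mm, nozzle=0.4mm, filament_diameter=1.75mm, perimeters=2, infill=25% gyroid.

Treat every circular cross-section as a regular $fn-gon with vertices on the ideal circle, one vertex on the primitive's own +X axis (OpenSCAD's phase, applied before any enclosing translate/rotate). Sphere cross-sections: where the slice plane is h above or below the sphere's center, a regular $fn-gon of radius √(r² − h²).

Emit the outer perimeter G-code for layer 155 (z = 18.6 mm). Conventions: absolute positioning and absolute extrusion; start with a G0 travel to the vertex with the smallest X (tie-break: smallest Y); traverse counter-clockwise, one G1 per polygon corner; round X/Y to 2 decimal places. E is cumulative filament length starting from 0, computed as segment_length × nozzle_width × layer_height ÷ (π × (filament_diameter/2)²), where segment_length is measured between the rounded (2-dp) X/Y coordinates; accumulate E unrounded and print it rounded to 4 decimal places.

G0 X0.50 Y14.00 Z18.60
G1 X7.00 Y14.00 E0.1297
G1 X7.00 Y27.50 E0.3991
G1 X0.50 Y27.50 E0.5288
G1 X0.50 Y14.00 E0.7982

At z = 18.6 mm: the cube is absent (z outside [0, 11]); the 6.5×13.5 cube at (0.5, 14) contributes its full rectangle; the sphere at (15, 10) does not reach this height (|z−center|=5.100 > r=4); Taking the union: only the 6.5×13.5 cube at (0.5, 14) is present, so the union is just that shape — 1 connected region; the cube at (9.5, 9) is not intersected at this z (z outside [9.5, 18.5]); Merging all regions: only the result so far is present, so the union is just that shape — 1 connected region. The outline is a single polygon with 4 vertices. Extrusion per mm of travel: 0.4 × 0.12 / (π × 0.875²) = 0.019956. Accumulating E over each segment gives final E = 0.7982.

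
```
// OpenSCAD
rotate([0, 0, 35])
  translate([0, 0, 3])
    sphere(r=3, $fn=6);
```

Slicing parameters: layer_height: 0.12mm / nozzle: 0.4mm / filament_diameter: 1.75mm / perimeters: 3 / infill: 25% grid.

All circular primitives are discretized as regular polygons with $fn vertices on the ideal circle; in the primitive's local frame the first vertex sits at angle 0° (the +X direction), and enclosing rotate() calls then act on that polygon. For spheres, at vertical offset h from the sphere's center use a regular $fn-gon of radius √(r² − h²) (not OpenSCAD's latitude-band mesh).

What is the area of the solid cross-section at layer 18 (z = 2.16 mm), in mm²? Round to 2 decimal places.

21.55 mm²

At z = 2.16 mm: the r=3 sphere slices to a regular 6-gon of circumradius 2.880 (√(r²−h²) with h=0.84 from center) (area = (6/2)·2.880²·sin(360°/6) = 21.55 mm²); (rotated 35° about Z; rotation is an isometry so areas/perimeters/island counts are preserved). Overall, the cross-section is a single solid region. Net area = 21.55 mm².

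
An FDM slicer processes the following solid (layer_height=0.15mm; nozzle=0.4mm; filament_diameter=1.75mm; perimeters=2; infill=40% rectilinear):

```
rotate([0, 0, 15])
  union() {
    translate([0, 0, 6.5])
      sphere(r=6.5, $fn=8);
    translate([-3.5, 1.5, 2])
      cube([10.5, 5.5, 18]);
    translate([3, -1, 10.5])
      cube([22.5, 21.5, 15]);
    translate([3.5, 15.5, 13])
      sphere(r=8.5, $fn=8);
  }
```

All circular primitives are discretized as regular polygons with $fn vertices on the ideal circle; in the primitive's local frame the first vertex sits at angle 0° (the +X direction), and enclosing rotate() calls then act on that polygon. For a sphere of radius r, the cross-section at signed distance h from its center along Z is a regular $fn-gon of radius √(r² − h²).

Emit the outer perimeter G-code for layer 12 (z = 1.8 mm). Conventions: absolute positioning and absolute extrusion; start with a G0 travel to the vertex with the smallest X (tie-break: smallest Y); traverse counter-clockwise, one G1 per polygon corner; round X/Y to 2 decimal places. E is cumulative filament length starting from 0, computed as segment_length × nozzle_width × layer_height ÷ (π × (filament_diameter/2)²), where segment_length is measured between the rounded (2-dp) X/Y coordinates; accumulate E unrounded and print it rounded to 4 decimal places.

At z = 1.8 mm: the sphere: section is a regular 8-gon, circumradius = √(r²−h²) = √(6.5²−4.7²) = 4.490; the cube at (-3.5, 1.5) is absent (z outside [2, 20]); the cube at (3, -1) does not reach this height (z outside [10.5, 25.5]); the sphere at (3.5, 15.5) is not intersected at this z (|z−center|=11.200 > r=8.5); Combining (union): only the r=6.5 sphere is present, so the union is just that shape — 1 connected region; (rotated 15° about Z; rotation is an isometry so areas/perimeters/island counts are preserved). The outline is a single polygon with 8 vertices. Extrusion per mm of travel: 0.4 × 0.15 / (π × 0.875²) = 0.024945. Accumulating E over each segment gives final E = 0.6859.

G0 X-4.34 Y-1.16 Z1.80
G1 X-2.24 Y-3.89 E0.0859
G1 X1.16 Y-4.34 E0.1715
G1 X3.89 Y-2.24 E0.2574
G1 X4.34 Y1.16 E0.3429
G1 X2.24 Y3.89 E0.4289
G1 X-1.16 Y4.34 E0.5144
G1 X-3.89 Y2.24 E0.6003
G1 X-4.34 Y-1.16 E0.6859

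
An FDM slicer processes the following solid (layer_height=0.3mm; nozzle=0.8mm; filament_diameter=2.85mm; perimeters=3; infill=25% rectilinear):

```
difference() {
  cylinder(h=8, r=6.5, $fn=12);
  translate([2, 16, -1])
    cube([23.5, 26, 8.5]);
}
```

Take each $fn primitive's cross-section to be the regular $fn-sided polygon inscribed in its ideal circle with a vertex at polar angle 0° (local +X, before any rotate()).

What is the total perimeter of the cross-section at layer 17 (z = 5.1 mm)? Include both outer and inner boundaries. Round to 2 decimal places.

At z = 5.1 mm: the r=6.5 cylinder gives a regular 12-gon of circumradius 6.5 (constant along its height) (perimeter = 2·12·6.500·sin(180°/12) = 40.38 mm); the 23.5×26 cube at (2, 16) contributes its full rectangle (perimeter 99.00 mm); After the difference (first − rest): starting from the r=6.5 cylinder, the 23.5×26 cube at (2, 16) misses the remaining region (no effect) — boundary = 40.38 mm. Overall, the cross-section is a single solid region. Total boundary length (outer) = 40.38 mm.

40.38 mm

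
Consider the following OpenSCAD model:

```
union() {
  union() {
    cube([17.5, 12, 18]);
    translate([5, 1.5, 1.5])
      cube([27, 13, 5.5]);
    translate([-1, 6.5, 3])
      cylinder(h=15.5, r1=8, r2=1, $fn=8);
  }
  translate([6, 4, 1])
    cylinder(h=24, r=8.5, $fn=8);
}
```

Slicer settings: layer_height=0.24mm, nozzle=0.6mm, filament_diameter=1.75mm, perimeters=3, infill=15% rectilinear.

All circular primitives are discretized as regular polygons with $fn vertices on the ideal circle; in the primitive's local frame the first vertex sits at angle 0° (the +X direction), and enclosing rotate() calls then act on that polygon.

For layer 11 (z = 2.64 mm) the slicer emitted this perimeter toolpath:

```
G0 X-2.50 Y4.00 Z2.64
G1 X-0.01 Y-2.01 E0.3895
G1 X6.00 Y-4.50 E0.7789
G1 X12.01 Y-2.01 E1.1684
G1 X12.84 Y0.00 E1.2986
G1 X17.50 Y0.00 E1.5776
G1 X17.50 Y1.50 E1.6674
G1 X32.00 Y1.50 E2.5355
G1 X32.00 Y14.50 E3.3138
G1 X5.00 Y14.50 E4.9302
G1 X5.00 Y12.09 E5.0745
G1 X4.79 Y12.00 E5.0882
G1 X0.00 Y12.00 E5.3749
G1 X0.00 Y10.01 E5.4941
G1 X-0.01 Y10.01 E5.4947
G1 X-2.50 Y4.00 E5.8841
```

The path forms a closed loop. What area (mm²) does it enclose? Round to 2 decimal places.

484.78 mm²

Apply the shoelace formula to the sequence of (X, Y) vertices; enclosed area = 484.78 mm².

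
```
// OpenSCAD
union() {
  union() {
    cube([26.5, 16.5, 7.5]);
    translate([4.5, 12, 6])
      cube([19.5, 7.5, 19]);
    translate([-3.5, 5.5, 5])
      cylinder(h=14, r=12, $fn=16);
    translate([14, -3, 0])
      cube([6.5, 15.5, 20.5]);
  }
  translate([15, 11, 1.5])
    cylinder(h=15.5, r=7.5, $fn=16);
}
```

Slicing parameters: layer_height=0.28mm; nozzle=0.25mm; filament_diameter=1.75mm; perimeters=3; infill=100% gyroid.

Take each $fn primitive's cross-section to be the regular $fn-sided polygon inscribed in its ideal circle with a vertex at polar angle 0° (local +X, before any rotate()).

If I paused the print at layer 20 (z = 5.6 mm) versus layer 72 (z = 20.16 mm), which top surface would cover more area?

Layer 20 (z = 5.6): the cube (footprint 26.5×16.5) is included at this height (area 437.25 mm²); the cube at (4.5, 12) is absent (z outside [6, 25]); the cylinder at (-3.5, 5.5): section is a regular 16-gon, circumradius r=12 (area = (16/2)·12.000²·sin(360°/16) = 440.85 mm²); the cube at (14, -3) (footprint 6.5×15.5) is included at this height (area 100.75 mm²); Taking the union: the regions partially overlap — summed areas 978.85 mm² minus the doubly-counted overlap 194.01 mm² gives 784.84 mm² — area = 784.84 mm²; the r=7.5 cylinder at (15, 11) gives a regular 16-gon of circumradius 7.5 (constant along its height) (area = (16/2)·7.500²·sin(360°/16) = 172.21 mm²); Merging all regions: the regions partially overlap — summed areas 957.05 mm² minus the doubly-counted overlap 159.31 mm² gives 797.74 mm² — area = 797.74 mm². So its area = 797.74 mm². Layer 72 (z = 20.16): the cube does not reach this height (z outside [0, 7.5]); the cube at (4.5, 12) (footprint 19.5×7.5) is included at this height (area 146.25 mm²); the cylinder at (-3.5, 5.5) is not intersected at this z (z outside [5, 19]); the cube at (14, -3) is present — its section is the full 6.5×15.5 rectangle (area 100.75 mm²); Combining (union): the regions partially overlap — summed areas 247.00 mm² minus the doubly-counted overlap 3.25 mm² gives 243.75 mm² — area = 243.75 mm²; the cylinder at (15, 11) is absent (z outside [1.5, 17]); Combining (union): only the result so far is present, so the union is just that shape — area = 243.75 mm². So its area = 243.75 mm². Layer 20 is larger (797.74 vs 243.75 mm²).

layer 20 (z = 5.6 mm)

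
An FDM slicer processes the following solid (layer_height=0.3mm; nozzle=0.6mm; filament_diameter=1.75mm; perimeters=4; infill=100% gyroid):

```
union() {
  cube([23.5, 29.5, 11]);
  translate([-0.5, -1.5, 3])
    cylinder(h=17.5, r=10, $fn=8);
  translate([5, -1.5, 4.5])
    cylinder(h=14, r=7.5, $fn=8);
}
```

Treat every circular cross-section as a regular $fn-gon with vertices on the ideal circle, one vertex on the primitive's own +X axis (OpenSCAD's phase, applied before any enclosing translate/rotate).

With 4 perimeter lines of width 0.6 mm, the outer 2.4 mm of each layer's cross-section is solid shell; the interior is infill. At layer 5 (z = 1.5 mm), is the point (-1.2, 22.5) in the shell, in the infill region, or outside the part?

outside

At z = 1.5 mm: the 23.5×29.5 cube contributes its full rectangle; the cylinder at (-0.5, -1.5) does not reach this height (z outside [3, 20.5]); the cylinder at (5, -1.5) is absent (z outside [4.5, 18.5]); Combining (union): only the 23.5×29.5 cube is present, so the union is just that shape — 1 connected region. Overall, the cross-section is a single solid region. The nearest boundary edge runs (0.00, 29.50)→(0.00, 0.00); distance from the point to it = 1.20 mm. The point is not inside any of the regions above, so it lies outside the cross-section (1.20 mm from the nearest boundary).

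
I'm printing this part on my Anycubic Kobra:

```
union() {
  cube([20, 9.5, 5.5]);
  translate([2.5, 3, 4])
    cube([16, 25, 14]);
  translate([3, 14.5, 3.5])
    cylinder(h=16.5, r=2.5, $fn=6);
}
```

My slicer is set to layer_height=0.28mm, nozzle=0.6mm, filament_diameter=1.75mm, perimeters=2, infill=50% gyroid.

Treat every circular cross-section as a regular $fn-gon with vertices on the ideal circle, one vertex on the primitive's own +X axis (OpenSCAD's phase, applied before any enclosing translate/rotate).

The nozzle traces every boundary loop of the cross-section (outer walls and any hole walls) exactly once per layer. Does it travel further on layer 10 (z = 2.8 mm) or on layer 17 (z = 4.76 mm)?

Layer 10 (z = 2.8): the 20×9.5 cube contributes its full rectangle (perimeter 59.00 mm); the cube at (2.5, 3) is absent (z outside [4, 18]); the cylinder at (3, 14.5) is absent (z outside [3.5, 20]); Combining (union): only the 20×9.5 cube is present, so the union is just that shape — boundary = 59.00 mm. So its perimeter = 59.00 mm. Layer 17 (z = 4.76): the cube (footprint 20×9.5) is included at this height (perimeter 59.00 mm); the 16×25 cube at (2.5, 3) contributes its full rectangle (perimeter 82.00 mm); the r=2.5 cylinder at (3, 14.5) gives a regular 6-gon of circumradius 2.5 (constant along its height) (perimeter = 2·6·2.500·sin(180°/6) = 15.00 mm); Merging all regions: the regions partially overlap (shared area 114.28 mm²), so the edge portions inside another operand are dropped and the merged outline is re-measured after clipping — boundary = 98.17 mm. So its perimeter = 98.17 mm. Layer 17 is larger (98.17 vs 59.00 mm).

layer 17 (z = 4.76 mm)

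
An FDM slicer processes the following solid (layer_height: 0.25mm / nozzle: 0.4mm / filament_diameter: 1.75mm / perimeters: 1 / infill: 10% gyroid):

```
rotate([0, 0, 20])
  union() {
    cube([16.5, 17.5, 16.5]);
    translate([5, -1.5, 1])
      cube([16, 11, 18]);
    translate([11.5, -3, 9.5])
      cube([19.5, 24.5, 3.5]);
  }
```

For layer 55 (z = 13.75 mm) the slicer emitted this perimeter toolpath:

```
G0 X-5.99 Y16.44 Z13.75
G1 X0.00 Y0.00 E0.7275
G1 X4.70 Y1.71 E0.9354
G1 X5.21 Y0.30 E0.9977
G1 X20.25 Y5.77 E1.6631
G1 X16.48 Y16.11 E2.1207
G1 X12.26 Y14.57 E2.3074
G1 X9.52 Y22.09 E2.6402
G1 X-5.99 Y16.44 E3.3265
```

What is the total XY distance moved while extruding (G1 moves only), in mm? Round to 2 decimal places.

80.01 mm

Sum the Euclidean lengths of each G1 segment: total = 80.01 mm.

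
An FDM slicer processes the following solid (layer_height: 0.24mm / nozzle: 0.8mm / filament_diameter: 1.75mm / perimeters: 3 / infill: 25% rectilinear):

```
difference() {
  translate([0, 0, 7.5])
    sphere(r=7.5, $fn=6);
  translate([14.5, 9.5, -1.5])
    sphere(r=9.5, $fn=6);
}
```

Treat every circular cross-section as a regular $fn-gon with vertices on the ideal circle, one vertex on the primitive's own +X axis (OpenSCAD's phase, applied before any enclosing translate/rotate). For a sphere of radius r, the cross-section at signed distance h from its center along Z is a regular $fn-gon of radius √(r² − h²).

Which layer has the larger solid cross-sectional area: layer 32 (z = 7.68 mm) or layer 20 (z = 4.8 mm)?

layer 32 (z = 7.68 mm)

Layer 32 (z = 7.68): the r=7.5 sphere slices to a regular 6-gon of circumradius 7.498 (√(r²−h²) with h=0.18 from center) (area = (6/2)·7.498²·sin(360°/6) = 146.06 mm²); the r=9.5 sphere at (14.5, 9.5) slices to a regular 6-gon of circumradius 2.445 (√(r²−h²) with h=9.18 from center) (area = (6/2)·2.445²·sin(360°/6) = 15.53 mm²); Subtracting the remaining from the first: starting from the r=7.5 sphere (146.06 mm²), the r=9.5 sphere at (14.5, 9.5) misses the remaining region (no effect) — area = 146.06 mm². So its area = 146.06 mm². Layer 20 (z = 4.8): the r=7.5 sphere contributes a regular 6-gon of circumradius √(7.5²−2.7²) = 6.997 (area = (6/2)·6.997²·sin(360°/6) = 127.20 mm²); the r=9.5 sphere at (14.5, 9.5) slices to a regular 6-gon of circumradius 7.111 (√(r²−h²) with h=6.3 from center) (area = (6/2)·7.111²·sin(360°/6) = 131.36 mm²); Subtracting the remaining from the first: starting from the r=7.5 sphere (127.20 mm²), the r=9.5 sphere at (14.5, 9.5) misses the remaining region (no effect) — area = 127.20 mm². So its area = 127.20 mm². Layer 32 is larger (146.06 vs 127.20 mm²).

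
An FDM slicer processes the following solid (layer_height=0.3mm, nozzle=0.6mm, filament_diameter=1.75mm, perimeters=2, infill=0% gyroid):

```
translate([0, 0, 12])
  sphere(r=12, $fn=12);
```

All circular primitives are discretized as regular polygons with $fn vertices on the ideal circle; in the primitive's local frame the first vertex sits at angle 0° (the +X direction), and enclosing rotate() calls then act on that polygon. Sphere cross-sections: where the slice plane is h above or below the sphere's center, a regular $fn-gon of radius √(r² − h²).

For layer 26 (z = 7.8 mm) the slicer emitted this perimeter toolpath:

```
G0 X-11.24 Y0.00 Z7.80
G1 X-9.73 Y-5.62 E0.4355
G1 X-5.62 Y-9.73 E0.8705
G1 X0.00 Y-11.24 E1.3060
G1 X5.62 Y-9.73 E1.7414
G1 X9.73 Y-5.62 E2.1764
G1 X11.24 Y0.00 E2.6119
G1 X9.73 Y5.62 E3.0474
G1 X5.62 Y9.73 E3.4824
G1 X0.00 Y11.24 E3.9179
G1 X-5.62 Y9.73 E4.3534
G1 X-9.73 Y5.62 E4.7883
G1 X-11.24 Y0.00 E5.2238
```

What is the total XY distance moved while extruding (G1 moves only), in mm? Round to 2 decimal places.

Sum the Euclidean lengths of each G1 segment: total = 69.80 mm.

69.80 mm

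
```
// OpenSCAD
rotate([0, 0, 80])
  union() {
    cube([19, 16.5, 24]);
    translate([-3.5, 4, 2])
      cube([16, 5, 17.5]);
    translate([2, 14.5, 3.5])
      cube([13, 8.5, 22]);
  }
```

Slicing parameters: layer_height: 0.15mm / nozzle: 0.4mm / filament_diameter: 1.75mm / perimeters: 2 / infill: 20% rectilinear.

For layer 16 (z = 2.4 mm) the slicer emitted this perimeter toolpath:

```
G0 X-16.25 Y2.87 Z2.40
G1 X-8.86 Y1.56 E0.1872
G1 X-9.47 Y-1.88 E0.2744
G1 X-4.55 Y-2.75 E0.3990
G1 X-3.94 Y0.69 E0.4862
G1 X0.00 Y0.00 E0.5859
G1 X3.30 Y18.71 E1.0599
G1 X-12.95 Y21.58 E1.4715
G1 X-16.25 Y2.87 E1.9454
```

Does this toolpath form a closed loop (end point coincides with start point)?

yes

Start point (G0): (-16.25, 2.87). End point (last G1): the path returns to the start — closed.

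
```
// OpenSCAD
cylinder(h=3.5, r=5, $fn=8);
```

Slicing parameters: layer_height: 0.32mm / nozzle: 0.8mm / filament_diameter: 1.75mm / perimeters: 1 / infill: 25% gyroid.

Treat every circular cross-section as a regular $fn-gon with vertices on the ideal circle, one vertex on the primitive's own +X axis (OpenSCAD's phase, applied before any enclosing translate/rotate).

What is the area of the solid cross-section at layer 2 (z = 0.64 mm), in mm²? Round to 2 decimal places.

At z = 0.64 mm: the r=5 cylinder gives a regular 8-gon of circumradius 5 (constant along its height) (area = (8/2)·5.000²·sin(360°/8) = 70.71 mm²). Overall, the cross-section is a single solid region. Net area = 70.71 mm².

70.71 mm²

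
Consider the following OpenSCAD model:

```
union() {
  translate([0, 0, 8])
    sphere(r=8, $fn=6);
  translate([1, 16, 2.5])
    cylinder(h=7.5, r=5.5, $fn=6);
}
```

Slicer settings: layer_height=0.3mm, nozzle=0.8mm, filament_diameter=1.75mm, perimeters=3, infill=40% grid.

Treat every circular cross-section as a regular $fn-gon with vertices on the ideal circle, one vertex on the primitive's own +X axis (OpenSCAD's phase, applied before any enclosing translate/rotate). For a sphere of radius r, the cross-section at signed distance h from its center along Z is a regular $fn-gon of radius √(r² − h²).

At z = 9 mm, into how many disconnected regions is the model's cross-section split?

At z = 9 mm: the r=8 sphere slices to a regular 6-gon of circumradius 7.937 (√(r²−h²) with h=1 from center); the cylinder at (1, 16): section is a regular 6-gon, circumradius r=5.5; Combining (union): the 2 present regions are separate (no shared area or edge), so areas and boundary lengths simply add and each stays a separate island — 2 connected regions. The result has 2 disconnected regions.

2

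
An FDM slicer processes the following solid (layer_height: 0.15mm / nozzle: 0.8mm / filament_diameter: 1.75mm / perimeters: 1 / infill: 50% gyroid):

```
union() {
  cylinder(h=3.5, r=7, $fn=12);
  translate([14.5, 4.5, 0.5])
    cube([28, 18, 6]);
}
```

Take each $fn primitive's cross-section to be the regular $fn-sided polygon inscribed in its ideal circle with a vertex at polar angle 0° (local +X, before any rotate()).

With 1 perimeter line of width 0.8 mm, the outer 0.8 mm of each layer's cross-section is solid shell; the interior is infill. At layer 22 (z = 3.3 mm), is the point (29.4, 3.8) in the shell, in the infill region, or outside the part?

outside

At z = 3.3 mm: the r=7 cylinder contributes a regular 12-gon of circumradius 7; the 28×18 cube at (14.5, 4.5) contributes its full rectangle; Merging all regions: the 2 present regions are separate (no shared area or edge), so areas and boundary lengths simply add and each stays a separate island — 2 connected regions. Overall, the cross-section has 2 separate islands. The nearest boundary edge runs (42.50, 4.50)→(14.50, 4.50); distance from the point to it = 0.70 mm. The point is not inside any of the regions above, so it lies outside the cross-section (0.70 mm from the nearest boundary).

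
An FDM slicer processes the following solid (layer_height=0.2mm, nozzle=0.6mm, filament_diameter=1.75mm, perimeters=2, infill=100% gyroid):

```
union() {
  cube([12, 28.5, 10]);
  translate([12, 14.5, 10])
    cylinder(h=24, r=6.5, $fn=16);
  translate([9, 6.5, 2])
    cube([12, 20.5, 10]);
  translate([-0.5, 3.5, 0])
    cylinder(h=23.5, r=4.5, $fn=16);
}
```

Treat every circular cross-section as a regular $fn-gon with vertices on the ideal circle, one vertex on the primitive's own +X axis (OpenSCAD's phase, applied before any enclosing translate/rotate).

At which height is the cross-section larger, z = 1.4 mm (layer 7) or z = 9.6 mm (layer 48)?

Layer 7 (z = 1.4): the cube (footprint 12×28.5) is included at this height (area 342.00 mm²); the cylinder at (12, 14.5) does not reach this height (z outside [10, 34]); the cube at (9, 6.5) is absent (z outside [2, 12]); the r=4.5 cylinder at (-0.5, 3.5) contributes a regular 16-gon of circumradius 4.5 (area = (16/2)·4.500²·sin(360°/16) = 61.99 mm²); Combining (union): the regions partially overlap — summed areas 403.99 mm² minus the doubly-counted overlap 25.27 mm² gives 378.72 mm² — area = 378.72 mm². So its area = 378.72 mm². Layer 48 (z = 9.6): the cube is present — its section is the full 12×28.5 rectangle (area 342.00 mm²); the cylinder at (12, 14.5) is absent (z outside [10, 34]); the cube at (9, 6.5) (footprint 12×20.5) is included at this height (area 246.00 mm²); the r=4.5 cylinder at (-0.5, 3.5) gives a regular 16-gon of circumradius 4.5 (constant along its height) (area = (16/2)·4.500²·sin(360°/16) = 61.99 mm²); Merging all regions: the regions partially overlap — summed areas 649.99 mm² minus the doubly-counted overlap 86.77 mm² gives 563.22 mm² — area = 563.22 mm². So its area = 563.22 mm². Layer 48 is larger (563.22 vs 378.72 mm²).

layer 48 (z = 9.6 mm)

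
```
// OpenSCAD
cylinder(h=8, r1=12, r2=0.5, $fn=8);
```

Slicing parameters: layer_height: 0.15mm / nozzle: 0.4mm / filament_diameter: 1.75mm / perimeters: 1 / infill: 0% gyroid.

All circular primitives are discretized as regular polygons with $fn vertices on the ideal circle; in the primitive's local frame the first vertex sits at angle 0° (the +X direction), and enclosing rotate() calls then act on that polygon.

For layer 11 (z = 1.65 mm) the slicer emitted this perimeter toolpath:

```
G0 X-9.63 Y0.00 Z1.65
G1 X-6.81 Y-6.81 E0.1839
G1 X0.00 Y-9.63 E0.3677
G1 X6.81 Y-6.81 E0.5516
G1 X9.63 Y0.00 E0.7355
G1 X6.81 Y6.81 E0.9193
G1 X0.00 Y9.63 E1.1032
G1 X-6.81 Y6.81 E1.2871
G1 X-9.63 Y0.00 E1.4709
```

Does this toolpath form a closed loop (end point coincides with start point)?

Start point (G0): (-9.63, 0.00). End point (last G1): the path returns to the start — closed.

yes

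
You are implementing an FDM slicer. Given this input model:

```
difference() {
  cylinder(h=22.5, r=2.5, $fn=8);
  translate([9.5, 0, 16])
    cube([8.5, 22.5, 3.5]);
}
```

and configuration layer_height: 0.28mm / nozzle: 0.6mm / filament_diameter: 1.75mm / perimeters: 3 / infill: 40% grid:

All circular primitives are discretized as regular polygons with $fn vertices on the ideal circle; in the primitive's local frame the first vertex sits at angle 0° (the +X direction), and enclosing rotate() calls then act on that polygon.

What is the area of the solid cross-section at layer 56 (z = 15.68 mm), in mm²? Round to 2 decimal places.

17.68 mm²

At z = 15.68 mm: the cylinder: section is a regular 8-gon, circumradius r=2.5 (area = (8/2)·2.500²·sin(360°/8) = 17.68 mm²); the cube at (9.5, 0) is absent (z outside [16, 19.5]); Subtracting the remaining from the first: none of the subtracted shapes is present at this height, so the r=2.5 cylinder is unchanged — area = 17.68 mm². Overall, the cross-section is a single solid region. Net area = 17.68 mm².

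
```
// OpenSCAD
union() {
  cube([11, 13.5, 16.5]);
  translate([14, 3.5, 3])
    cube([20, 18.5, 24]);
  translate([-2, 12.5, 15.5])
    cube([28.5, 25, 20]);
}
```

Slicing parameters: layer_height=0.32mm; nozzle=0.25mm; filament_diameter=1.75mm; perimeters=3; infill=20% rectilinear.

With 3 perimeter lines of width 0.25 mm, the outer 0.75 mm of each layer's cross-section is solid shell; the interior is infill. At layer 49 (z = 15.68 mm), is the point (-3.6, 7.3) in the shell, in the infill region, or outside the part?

outside

At z = 15.68 mm: the cube is present — its section is the full 11×13.5 rectangle; the cube at (14, 3.5) (footprint 20×18.5) is included at this height; the cube at (-2, 12.5) (footprint 28.5×25) is included at this height; Combining (union): the regions partially overlap (shared area 129.75 mm²), so overlapping operands fuse into one piece — 1 connected region. Overall, the cross-section is a single solid region. The nearest boundary edge runs (0.00, 0.00)→(0.00, 12.50); distance from the point to it = 3.60 mm. The point is not inside any of the regions above, so it lies outside the cross-section (3.60 mm from the nearest boundary).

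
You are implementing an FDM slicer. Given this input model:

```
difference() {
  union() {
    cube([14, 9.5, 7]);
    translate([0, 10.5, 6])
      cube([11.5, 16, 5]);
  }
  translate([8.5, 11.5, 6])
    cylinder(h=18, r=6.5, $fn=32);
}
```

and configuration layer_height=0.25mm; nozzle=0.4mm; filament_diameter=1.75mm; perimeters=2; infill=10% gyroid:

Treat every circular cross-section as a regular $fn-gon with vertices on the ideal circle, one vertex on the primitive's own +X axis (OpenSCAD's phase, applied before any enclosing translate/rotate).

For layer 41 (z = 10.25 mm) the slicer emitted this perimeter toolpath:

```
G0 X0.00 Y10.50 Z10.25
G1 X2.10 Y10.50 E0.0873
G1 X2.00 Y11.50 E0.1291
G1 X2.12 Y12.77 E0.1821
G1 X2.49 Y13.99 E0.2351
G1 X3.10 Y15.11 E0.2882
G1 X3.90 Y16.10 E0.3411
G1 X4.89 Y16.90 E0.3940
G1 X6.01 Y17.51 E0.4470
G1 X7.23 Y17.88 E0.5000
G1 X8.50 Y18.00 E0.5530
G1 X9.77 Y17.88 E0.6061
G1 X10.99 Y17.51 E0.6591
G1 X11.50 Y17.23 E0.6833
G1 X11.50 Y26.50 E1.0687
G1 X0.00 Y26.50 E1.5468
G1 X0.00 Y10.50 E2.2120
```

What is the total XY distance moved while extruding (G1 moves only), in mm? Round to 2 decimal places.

53.20 mm

Sum the Euclidean lengths of each G1 segment: total = 53.20 mm.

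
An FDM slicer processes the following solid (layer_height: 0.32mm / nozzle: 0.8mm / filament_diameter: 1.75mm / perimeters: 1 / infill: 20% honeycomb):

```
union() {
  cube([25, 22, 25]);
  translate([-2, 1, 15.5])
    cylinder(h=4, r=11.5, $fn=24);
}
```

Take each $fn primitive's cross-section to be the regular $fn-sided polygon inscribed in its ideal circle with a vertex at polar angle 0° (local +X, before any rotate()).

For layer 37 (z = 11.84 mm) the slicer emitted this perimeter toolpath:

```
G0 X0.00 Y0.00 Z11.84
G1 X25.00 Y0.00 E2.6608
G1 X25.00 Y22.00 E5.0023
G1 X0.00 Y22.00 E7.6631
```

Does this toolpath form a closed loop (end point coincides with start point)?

no

Start point (G0): (0.00, 0.00). End point (last G1): the path does not return to the start — open.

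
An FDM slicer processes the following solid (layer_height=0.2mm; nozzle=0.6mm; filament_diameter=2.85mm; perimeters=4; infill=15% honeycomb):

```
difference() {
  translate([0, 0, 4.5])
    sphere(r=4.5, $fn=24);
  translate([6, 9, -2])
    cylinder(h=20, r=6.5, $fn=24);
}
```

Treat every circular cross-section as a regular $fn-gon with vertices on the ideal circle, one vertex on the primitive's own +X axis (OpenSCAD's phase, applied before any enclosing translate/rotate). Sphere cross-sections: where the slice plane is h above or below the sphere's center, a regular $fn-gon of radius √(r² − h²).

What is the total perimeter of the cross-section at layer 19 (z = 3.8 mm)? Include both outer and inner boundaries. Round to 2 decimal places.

At z = 3.8 mm: the r=4.5 sphere contributes a regular 24-gon of circumradius √(4.5²−0.7²) = 4.445 (perimeter = 2·24·4.445·sin(180°/24) = 27.85 mm); the r=6.5 cylinder at (6, 9) contributes a regular 24-gon of circumradius 6.5 (perimeter = 2·24·6.500·sin(180°/24) = 40.72 mm); After the difference (first − rest): starting from the r=4.5 sphere, the r=6.5 cylinder at (6, 9) partially overlaps it — only the 0.05 mm² overlap (of its 131.22 mm²) is removed, clipping the outline — boundary = 27.85 mm. Overall, the cross-section is a single solid region. Total boundary length (outer) = 27.85 mm.

27.85 mm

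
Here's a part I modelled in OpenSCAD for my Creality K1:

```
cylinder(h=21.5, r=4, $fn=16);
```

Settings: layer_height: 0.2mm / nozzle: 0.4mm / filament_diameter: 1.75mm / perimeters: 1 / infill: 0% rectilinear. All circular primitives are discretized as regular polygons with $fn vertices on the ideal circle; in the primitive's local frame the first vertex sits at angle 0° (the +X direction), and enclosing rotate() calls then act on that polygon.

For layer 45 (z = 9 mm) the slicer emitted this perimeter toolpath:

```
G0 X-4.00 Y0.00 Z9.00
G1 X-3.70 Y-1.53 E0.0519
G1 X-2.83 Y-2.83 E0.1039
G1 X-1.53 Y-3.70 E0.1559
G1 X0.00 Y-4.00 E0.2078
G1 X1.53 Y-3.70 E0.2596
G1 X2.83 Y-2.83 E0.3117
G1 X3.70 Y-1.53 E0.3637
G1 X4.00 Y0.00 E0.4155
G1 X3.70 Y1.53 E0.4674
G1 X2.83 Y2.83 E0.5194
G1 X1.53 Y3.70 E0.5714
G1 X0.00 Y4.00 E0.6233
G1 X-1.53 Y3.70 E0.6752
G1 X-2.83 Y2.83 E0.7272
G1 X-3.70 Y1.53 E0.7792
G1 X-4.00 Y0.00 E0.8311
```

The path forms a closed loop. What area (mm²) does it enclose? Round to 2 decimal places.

Apply the shoelace formula to the sequence of (X, Y) vertices; enclosed area = 49.04 mm².

49.04 mm²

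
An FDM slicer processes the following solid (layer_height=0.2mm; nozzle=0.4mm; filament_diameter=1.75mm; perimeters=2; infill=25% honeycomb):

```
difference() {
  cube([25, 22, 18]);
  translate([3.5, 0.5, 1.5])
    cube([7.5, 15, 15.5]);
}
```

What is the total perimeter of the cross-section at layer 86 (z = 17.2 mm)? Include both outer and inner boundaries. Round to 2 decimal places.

94.00 mm

At z = 17.2 mm: the 25×22 cube contributes its full rectangle (perimeter 94.00 mm); the cube at (3.5, 0.5) is absent (z outside [1.5, 17]); Taking the first minus the rest: none of the subtracted shapes is present at this height, so the 25×22 cube is unchanged — boundary = 94.00 mm. Overall, the cross-section is a single solid region. Total boundary length (outer) = 94.00 mm.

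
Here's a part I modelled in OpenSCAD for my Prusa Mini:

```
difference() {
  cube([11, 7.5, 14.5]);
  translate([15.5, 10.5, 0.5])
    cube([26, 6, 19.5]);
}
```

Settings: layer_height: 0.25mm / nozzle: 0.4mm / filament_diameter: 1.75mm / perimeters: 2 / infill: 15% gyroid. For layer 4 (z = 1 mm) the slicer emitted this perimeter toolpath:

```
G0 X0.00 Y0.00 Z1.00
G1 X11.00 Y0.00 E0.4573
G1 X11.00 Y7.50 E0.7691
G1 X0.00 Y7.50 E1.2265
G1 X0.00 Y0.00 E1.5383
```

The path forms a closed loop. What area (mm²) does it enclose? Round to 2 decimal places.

Apply the shoelace formula to the sequence of (X, Y) vertices; enclosed area = 82.50 mm².

82.50 mm²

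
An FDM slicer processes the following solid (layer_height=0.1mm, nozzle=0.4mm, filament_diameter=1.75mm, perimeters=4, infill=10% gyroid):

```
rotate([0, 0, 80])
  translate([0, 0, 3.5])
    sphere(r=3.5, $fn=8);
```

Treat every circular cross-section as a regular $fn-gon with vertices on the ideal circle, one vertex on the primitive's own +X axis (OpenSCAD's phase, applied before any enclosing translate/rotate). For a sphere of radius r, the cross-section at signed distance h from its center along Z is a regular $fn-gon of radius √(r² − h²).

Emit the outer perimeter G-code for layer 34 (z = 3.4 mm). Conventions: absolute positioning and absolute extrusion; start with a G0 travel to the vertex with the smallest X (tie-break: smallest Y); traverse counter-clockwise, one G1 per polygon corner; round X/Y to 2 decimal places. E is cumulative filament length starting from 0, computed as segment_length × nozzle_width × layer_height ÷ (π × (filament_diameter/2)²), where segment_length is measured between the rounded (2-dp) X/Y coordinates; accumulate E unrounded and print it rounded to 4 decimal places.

At z = 3.4 mm: the r=3.5 sphere slices to a regular 8-gon of circumradius 3.499 (√(r²−h²) with h=0.1 from center); (whole slice rotated 80° about Z — lengths, areas and connectivity unchanged). The outline is a single polygon with 8 vertices. Extrusion per mm of travel: 0.4 × 0.1 / (π × 0.875²) = 0.016630. Accumulating E over each segment gives final E = 0.3568.

G0 X-3.45 Y0.61 Z3.40
G1 X-2.87 Y-2.01 E0.0446
G1 X-0.61 Y-3.45 E0.0892
G1 X2.01 Y-2.87 E0.1338
G1 X3.45 Y-0.61 E0.1784
G1 X2.87 Y2.01 E0.2230
G1 X0.61 Y3.45 E0.2676
G1 X-2.01 Y2.87 E0.3122
G1 X-3.45 Y0.61 E0.3568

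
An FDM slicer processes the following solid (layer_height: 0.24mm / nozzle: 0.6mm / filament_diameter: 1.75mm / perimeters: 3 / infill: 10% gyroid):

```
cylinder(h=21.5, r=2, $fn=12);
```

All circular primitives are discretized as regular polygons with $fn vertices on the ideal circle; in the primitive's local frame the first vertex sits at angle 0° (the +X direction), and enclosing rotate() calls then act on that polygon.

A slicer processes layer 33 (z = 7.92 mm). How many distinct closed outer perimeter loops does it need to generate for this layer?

1

At z = 7.92 mm: the cylinder: section is a regular 12-gon, circumradius r=2. The result has 1 disconnected region.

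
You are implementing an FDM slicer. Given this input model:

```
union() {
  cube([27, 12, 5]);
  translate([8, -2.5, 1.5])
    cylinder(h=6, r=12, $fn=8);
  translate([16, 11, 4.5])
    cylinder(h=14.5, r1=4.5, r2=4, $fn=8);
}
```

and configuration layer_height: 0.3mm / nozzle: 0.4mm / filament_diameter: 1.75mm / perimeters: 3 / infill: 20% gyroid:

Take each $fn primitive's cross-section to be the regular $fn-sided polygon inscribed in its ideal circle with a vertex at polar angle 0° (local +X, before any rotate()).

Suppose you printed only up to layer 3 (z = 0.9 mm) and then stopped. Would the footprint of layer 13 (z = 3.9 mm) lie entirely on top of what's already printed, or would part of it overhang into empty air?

part overhangs

Compare the two slices. At z = 0.9: the 27×12 cube contributes its full rectangle (area 324.00 mm²); the cylinder at (8, -2.5) does not reach this height (z outside [1.5, 7.5]); the cone at (16, 11) is absent (z outside [4.5, 19]); Combining (union): only the 27×12 cube is present, so the union is just that shape — area = 324.00 mm². At z = 3.9: the cube is present — its section is the full 27×12 rectangle (area 324.00 mm²); the cylinder at (8, -2.5): section is a regular 8-gon, circumradius r=12 (area = (8/2)·12.000²·sin(360°/8) = 407.29 mm²); the cone at (16, 11) is not intersected at this z (z outside [4.5, 19]); Taking the union: the regions partially overlap — summed areas 731.29 mm² minus the doubly-counted overlap 135.86 mm² gives 595.43 mm² — area = 595.43 mm². Checking containment: at z = 3.9 the cross-section extends beyond the z = 0.9 cross-section by about 271.43 mm².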